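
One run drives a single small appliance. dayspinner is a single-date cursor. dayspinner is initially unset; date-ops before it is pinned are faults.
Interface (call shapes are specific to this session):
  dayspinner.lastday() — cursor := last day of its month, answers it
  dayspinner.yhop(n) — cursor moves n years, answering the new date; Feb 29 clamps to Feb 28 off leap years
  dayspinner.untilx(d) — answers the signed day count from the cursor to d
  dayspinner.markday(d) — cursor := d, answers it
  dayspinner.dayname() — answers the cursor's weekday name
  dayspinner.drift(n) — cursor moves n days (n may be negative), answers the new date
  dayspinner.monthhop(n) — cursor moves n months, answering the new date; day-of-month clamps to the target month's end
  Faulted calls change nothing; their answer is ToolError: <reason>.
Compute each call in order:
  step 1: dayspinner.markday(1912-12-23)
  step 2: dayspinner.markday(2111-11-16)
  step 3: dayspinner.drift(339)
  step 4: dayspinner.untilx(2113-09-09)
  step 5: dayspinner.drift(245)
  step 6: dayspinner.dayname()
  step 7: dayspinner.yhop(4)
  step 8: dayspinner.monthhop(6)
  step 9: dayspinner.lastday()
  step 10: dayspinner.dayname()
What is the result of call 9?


Answer: 2117-12-31

Derivation:
Act: dayspinner.markday[d: 1912-12-23]
Obs: 1912-12-23
Act: dayspinner.markday[d: 2111-11-16]
Obs: 2111-11-16
Act: dayspinner.drift[n: 339]
Obs: 2112-10-20
Act: dayspinner.untilx[d: 2113-09-09]
Obs: 324
Act: dayspinner.drift[n: 245]
Obs: 2113-06-22
Act: dayspinner.dayname[]
Obs: Thursday
Act: dayspinner.yhop[n: 4]
Obs: 2117-06-22
Act: dayspinner.monthhop[n: 6]
Obs: 2117-12-22
Act: dayspinner.lastday[]
Obs: 2117-12-31
Act: dayspinner.dayname[]
Obs: Friday


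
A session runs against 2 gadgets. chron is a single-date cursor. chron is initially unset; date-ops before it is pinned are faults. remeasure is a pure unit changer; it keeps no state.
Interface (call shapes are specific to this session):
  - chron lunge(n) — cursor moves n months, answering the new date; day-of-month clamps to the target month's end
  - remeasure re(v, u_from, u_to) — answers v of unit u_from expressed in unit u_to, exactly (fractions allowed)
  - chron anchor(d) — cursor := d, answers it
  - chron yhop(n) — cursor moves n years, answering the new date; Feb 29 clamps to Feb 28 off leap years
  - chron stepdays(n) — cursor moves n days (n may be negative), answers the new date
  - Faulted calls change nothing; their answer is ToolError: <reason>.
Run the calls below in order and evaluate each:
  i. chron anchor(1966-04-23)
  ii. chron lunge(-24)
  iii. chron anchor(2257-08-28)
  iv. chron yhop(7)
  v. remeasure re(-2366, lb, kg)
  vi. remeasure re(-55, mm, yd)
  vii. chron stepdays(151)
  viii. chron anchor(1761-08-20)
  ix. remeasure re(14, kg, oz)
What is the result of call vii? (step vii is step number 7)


Answer: 2265-01-26

Derivation:
> chron anchor d=1966-04-23
= 1966-04-23
> chron lunge n=-24
= 1964-04-23
> chron anchor d=2257-08-28
= 2257-08-28
> chron yhop n=7
= 2264-08-28
> remeasure re v=-2366 u_from=lb u_to=kg
= -53659977371/50000000
> remeasure re v=-55 u_from=mm u_to=yd
= -275/4572
> chron stepdays n=151
= 2265-01-26
> chron anchor d=1761-08-20
= 1761-08-20
> remeasure re v=14 u_from=kg u_to=oz
= 3200000000/6479891


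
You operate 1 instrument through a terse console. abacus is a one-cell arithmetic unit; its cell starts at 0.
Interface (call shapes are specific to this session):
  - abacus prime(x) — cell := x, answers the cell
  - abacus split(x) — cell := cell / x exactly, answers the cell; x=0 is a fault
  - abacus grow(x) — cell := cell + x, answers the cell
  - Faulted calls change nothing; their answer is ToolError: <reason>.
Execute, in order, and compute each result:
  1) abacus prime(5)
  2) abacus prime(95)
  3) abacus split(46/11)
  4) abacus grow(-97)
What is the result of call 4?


Answer: -3417/46

Derivation:
CALL abacus prime[x: 5]
RET  5
CALL abacus prime[x: 95]
RET  95
CALL abacus split[x: 46/11]
RET  1045/46
CALL abacus grow[x: -97]
RET  -3417/46


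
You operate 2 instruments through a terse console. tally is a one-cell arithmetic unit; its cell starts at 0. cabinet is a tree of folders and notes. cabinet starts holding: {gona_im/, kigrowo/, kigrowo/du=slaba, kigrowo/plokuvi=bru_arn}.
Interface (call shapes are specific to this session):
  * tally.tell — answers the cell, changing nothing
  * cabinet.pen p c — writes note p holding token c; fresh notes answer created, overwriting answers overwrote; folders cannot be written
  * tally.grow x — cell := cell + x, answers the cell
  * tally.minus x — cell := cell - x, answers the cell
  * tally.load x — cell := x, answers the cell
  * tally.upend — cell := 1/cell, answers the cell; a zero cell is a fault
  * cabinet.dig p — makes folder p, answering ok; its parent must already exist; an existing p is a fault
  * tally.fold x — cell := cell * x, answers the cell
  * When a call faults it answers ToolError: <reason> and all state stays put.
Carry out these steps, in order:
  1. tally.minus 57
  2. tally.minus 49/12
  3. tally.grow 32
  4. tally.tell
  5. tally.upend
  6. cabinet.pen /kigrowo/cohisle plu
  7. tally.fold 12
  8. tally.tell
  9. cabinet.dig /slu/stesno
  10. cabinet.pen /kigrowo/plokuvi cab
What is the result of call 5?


Answer: -12/349

Derivation:
% 1. tally.minus(57) : -57
% 2. tally.minus(49/12) : -733/12
% 3. tally.grow(32) : -349/12
% 4. tally.tell() : -349/12
% 5. tally.upend() : -12/349
% 6. cabinet.pen(/kigrowo/cohisle, plu) : created
% 7. tally.fold(12) : -144/349
% 8. tally.tell() : -144/349
% 9. cabinet.dig(/slu/stesno) : ToolError: no parent
% 10. cabinet.pen(/kigrowo/plokuvi, cab) : overwrote


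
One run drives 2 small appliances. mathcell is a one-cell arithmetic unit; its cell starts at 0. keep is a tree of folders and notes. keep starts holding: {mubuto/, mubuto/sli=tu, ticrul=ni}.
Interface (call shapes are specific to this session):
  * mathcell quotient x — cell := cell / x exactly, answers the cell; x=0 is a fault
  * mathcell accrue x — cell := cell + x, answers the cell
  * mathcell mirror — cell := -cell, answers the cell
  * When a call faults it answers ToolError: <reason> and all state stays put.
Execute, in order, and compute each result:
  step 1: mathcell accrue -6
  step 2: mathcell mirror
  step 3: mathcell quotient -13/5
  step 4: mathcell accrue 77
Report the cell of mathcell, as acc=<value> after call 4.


# mathcell accrue(x='-6') ~> -6
# mathcell mirror() ~> 6
# mathcell quotient(x='-13/5') ~> -30/13
# mathcell accrue(x='77') ~> 971/13

Answer: acc=971/13


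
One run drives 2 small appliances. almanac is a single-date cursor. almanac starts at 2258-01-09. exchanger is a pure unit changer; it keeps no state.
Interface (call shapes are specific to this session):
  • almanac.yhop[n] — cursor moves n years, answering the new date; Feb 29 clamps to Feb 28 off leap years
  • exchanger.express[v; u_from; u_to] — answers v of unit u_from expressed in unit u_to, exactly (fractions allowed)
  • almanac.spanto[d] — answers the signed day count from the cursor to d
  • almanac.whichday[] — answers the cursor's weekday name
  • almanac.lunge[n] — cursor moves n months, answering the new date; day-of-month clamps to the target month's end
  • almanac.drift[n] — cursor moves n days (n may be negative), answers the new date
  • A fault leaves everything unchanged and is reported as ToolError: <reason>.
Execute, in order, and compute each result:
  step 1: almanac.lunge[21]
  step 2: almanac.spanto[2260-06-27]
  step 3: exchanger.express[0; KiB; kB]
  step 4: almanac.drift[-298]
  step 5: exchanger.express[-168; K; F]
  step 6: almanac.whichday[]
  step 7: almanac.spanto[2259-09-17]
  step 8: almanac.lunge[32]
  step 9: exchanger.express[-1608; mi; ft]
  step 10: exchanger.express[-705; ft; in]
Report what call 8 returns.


I invoke lunge using n='21', which returns 2259-10-09.
Using spanto using d='2260-06-27', and get 262.
Next I call express using v='0', u_from='KiB', u_to='kB', giving 0.
I run drift using n='-298', and see 2258-12-15.
Calling express using v='-168', u_from='K', u_to='F', and see -76207/100.
Then whichday(), and see Wednesday.
Invoking spanto using d='2259-09-17', and get 276.
Using lunge using n='32', and get 2261-08-15.
I run express using v='-1608', u_from='mi', u_to='ft', and get -8490240.
I invoke express using v='-705', u_from='ft', u_to='in', and observe -8460.

Answer: 2261-08-15


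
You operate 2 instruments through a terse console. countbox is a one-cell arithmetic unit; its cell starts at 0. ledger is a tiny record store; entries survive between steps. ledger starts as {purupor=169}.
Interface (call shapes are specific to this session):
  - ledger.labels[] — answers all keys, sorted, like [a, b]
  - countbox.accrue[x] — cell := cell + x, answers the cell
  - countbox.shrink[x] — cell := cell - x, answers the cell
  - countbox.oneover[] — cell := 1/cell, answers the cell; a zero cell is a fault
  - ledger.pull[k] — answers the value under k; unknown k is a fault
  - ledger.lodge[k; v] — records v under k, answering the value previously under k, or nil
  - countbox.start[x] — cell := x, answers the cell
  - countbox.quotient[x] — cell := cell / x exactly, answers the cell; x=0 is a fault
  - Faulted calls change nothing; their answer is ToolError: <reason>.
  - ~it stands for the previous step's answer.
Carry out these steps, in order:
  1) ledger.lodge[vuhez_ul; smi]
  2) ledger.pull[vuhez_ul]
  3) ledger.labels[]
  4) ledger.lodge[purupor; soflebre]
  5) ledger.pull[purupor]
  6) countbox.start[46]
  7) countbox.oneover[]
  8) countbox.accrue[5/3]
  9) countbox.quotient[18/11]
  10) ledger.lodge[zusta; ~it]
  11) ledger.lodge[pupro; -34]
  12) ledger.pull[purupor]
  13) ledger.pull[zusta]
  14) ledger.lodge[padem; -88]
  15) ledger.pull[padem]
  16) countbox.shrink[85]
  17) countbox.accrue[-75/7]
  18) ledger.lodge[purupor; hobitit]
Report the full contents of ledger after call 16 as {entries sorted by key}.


Next I call ledger.lodge using k=vuhez_ul, v=smi, — result: nil.
I try ledger.pull using k=vuhez_ul, — result: smi.
I invoke ledger.labels, giving [purupor, vuhez_ul].
Invoking ledger.lodge using k=purupor, v=soflebre, and get 169.
Now I run ledger.pull using k=purupor, and get soflebre.
I invoke countbox.start using x=46: 46.
I call countbox.oneover, → 1/46.
I invoke countbox.accrue using x=5/3, yielding 233/138.
Then countbox.quotient using x=18/11, and see 2563/2484.
Invoking ledger.lodge using k=zusta, v=~it, → nil.
Then ledger.lodge using k=pupro, v=-34, → nil.
Using ledger.pull using k=purupor, which returns soflebre.
I invoke ledger.pull using k=zusta, yielding 2563/2484.
I use ledger.lodge using k=padem, v=-88, → nil.
Then ledger.pull using k=padem, yielding -88.
Now I run countbox.shrink using x=85, and observe -208577/2484.
Invoking countbox.accrue using x=-75/7, giving -1646339/17388.
Next I call ledger.lodge using k=purupor, v=hobitit, which returns soflebre.

Answer: {padem=-88, pupro=-34, purupor=soflebre, vuhez_ul=smi, zusta=2563/2484}


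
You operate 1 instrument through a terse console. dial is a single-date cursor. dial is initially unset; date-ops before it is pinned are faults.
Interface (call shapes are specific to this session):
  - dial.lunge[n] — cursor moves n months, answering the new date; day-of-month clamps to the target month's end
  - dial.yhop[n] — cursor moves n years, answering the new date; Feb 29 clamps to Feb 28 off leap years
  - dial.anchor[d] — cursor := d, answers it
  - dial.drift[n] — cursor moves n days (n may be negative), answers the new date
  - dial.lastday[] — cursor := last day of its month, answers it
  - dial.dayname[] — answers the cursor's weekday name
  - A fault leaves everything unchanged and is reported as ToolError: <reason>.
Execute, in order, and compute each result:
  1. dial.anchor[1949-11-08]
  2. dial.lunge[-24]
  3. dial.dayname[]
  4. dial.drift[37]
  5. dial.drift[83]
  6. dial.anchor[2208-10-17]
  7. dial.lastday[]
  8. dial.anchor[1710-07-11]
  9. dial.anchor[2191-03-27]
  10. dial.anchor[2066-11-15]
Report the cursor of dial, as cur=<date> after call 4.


Answer: cur=1947-12-15

Derivation:
// 1. dial.anchor(d='1949-11-08') == 1949-11-08
// 2. dial.lunge(n='-24') == 1947-11-08
// 3. dial.dayname() == Saturday
// 4. dial.drift(n='37') == 1947-12-15
// 5. dial.drift(n='83') == 1948-03-07
// 6. dial.anchor(d='2208-10-17') == 2208-10-17
// 7. dial.lastday() == 2208-10-31
// 8. dial.anchor(d='1710-07-11') == 1710-07-11
// 9. dial.anchor(d='2191-03-27') == 2191-03-27
// 10. dial.anchor(d='2066-11-15') == 2066-11-15


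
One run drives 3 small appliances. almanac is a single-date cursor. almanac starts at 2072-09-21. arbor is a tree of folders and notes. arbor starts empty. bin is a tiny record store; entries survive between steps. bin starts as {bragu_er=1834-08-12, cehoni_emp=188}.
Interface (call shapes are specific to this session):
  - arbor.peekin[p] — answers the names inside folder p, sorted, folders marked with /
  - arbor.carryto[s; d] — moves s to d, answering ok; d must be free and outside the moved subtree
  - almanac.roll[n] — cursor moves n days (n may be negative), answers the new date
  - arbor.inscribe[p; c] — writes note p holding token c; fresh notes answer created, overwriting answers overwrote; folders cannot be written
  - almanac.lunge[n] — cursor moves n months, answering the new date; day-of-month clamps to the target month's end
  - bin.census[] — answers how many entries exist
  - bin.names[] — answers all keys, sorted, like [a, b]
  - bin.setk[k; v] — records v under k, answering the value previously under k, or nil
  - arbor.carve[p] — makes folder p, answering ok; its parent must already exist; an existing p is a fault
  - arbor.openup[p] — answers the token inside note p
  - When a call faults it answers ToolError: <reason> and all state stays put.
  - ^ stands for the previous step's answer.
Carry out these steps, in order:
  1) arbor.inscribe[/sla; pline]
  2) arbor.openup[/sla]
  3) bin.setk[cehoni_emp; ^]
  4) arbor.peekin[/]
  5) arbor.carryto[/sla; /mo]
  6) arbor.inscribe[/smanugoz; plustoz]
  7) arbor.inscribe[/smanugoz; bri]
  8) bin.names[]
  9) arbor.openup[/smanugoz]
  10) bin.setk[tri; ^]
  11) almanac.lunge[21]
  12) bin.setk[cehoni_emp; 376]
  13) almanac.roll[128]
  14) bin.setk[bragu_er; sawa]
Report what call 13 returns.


Answer: 2074-10-27

Derivation:
> inscribe p→/sla c→pline
:: created
> openup p→/sla
:: pline
> setk k→cehoni_emp v→^
:: 188
> peekin p→/
:: [sla]
> carryto s→/sla d→/mo
:: ok
> inscribe p→/smanugoz c→plustoz
:: created
> inscribe p→/smanugoz c→bri
:: overwrote
> names
:: [bragu_er, cehoni_emp]
> openup p→/smanugoz
:: bri
> setk k→tri v→^
:: nil
> lunge n→21
:: 2074-06-21
> setk k→cehoni_emp v→376
:: pline
> roll n→128
:: 2074-10-27
> setk k→bragu_er v→sawa
:: 1834-08-12


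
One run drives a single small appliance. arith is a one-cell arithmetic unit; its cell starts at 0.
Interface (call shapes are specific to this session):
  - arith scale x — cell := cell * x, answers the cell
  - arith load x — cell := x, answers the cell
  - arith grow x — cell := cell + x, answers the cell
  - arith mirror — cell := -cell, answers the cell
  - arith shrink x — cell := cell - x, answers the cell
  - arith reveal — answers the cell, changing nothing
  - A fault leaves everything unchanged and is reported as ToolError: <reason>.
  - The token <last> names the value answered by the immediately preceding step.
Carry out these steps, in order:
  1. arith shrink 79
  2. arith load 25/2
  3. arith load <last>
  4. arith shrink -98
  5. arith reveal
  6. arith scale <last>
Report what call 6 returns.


-- arith shrink(x: 79) : -79
-- arith load(x: 25/2) : 25/2
-- arith load(x: <last>) : 25/2
-- arith shrink(x: -98) : 221/2
-- arith reveal() : 221/2
-- arith scale(x: <last>) : 48841/4

Answer: 48841/4


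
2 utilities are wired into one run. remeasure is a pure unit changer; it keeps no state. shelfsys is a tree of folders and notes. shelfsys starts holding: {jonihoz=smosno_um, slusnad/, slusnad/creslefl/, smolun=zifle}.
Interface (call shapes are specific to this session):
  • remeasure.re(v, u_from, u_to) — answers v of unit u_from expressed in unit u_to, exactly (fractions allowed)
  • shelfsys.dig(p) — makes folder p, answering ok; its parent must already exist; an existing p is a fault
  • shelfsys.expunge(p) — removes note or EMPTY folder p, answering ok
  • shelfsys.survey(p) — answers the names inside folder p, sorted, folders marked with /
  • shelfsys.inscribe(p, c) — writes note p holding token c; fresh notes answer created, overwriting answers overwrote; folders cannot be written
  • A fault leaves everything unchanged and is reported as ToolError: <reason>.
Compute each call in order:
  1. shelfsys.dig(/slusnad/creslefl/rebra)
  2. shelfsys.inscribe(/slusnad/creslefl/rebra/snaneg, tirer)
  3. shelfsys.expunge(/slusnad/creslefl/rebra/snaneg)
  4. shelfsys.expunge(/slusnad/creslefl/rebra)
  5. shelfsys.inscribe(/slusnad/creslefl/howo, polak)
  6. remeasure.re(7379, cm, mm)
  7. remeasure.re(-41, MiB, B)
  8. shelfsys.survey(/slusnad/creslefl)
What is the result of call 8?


==> dig(/slusnad/creslefl/rebra)
<== ok
==> inscribe(/slusnad/creslefl/rebra/snaneg, tirer)
<== created
==> expunge(/slusnad/creslefl/rebra/snaneg)
<== ok
==> expunge(/slusnad/creslefl/rebra)
<== ok
==> inscribe(/slusnad/creslefl/howo, polak)
<== created
==> re(7379, cm, mm)
<== 73790
==> re(-41, MiB, B)
<== -42991616
==> survey(/slusnad/creslefl)
<== [howo]

Answer: [howo]


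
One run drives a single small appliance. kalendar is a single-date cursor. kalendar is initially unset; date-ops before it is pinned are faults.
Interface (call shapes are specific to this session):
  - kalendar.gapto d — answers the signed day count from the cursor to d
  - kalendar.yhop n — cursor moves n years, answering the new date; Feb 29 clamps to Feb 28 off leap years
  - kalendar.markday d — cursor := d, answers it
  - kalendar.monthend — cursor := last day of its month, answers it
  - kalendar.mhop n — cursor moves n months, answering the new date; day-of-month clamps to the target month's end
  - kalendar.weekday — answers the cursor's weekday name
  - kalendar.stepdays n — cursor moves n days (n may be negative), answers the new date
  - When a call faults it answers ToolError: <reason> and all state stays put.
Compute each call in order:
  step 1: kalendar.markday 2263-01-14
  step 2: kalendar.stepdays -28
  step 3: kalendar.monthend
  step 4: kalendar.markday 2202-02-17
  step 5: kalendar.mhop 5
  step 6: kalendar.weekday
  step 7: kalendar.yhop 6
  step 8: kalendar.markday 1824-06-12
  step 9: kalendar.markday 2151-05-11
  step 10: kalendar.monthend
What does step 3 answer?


>>> markday 2263-01-14
= 2263-01-14
>>> stepdays -28
= 2262-12-17
>>> monthend
= 2262-12-31
>>> markday 2202-02-17
= 2202-02-17
>>> mhop 5
= 2202-07-17
>>> weekday
= Saturday
>>> yhop 6
= 2208-07-17
>>> markday 1824-06-12
= 1824-06-12
>>> markday 2151-05-11
= 2151-05-11
>>> monthend
= 2151-05-31

Answer: 2262-12-31


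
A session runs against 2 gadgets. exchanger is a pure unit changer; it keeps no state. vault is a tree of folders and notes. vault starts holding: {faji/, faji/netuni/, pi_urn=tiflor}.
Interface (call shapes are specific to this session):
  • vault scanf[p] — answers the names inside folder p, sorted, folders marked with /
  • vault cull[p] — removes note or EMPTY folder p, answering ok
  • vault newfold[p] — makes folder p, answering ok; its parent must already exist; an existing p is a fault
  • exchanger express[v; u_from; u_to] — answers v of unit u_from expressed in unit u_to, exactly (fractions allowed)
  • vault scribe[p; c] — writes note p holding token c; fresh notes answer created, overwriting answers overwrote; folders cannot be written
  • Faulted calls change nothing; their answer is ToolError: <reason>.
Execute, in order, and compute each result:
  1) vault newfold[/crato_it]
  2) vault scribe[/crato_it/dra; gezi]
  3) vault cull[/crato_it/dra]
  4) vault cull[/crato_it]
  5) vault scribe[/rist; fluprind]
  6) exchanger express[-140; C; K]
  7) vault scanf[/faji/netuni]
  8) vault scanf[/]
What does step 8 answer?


Answer: [faji/, pi_urn, rist]

Derivation:
~$ vault newfold p='/crato_it'
  ok
~$ vault scribe p='/crato_it/dra' c='gezi'
  created
~$ vault cull p='/crato_it/dra'
  ok
~$ vault cull p='/crato_it'
  ok
~$ vault scribe p='/rist' c='fluprind'
  created
~$ exchanger express v='-140' u_from='C' u_to='K'
  2663/20
~$ vault scanf p='/faji/netuni'
  []
~$ vault scanf p='/'
  [faji/, pi_urn, rist]


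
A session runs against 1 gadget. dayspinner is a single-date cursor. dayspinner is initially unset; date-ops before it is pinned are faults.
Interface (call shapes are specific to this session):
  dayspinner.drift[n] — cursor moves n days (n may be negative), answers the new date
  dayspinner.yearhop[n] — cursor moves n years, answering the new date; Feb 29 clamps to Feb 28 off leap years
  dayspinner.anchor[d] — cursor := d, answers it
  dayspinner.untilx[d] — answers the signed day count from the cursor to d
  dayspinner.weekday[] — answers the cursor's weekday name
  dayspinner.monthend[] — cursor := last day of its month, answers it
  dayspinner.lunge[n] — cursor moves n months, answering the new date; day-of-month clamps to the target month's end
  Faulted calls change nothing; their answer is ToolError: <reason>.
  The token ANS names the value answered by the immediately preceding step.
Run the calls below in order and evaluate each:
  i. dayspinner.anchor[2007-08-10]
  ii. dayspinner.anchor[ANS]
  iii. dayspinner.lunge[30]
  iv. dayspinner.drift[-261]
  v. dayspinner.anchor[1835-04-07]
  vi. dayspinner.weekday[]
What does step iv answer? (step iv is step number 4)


Answer: 2009-05-25

Derivation:
>>> dayspinner.anchor d: 2007-08-10
= 2007-08-10
>>> dayspinner.anchor d: ANS
= 2007-08-10
>>> dayspinner.lunge n: 30
= 2010-02-10
>>> dayspinner.drift n: -261
= 2009-05-25
>>> dayspinner.anchor d: 1835-04-07
= 1835-04-07
>>> dayspinner.weekday
= Tuesday


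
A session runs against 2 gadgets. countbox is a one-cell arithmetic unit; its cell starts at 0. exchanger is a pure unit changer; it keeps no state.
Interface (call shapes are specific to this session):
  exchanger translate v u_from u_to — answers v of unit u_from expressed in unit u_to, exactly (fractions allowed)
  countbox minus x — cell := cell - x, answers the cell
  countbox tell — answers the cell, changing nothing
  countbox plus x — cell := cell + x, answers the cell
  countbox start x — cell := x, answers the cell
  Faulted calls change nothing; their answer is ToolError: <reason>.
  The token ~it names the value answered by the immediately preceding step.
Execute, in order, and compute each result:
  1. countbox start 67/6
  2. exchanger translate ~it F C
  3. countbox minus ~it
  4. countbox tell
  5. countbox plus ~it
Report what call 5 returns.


~$ countbox start x: 67/6
= 67/6
~$ exchanger translate v: ~it u_from: F u_to: C
= -625/54
~$ countbox minus x: ~it
= 614/27
~$ countbox tell
= 614/27
~$ countbox plus x: ~it
= 1228/27

Answer: 1228/27


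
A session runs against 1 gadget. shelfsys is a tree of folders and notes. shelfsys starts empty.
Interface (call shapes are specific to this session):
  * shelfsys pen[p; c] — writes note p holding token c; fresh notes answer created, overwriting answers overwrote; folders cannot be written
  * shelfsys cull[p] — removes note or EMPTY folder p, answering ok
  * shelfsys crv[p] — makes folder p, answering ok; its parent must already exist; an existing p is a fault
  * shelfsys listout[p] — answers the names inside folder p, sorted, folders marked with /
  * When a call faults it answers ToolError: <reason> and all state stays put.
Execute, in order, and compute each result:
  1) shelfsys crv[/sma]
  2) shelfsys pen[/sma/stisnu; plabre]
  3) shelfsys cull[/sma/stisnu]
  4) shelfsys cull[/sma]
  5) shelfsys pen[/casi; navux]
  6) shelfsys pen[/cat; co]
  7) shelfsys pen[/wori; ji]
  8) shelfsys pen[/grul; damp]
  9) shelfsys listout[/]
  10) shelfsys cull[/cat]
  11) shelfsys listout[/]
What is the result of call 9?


→ shelfsys crv(p=/sma)
← ok
→ shelfsys pen(p=/sma/stisnu, c=plabre)
← created
→ shelfsys cull(p=/sma/stisnu)
← ok
→ shelfsys cull(p=/sma)
← ok
→ shelfsys pen(p=/casi, c=navux)
← created
→ shelfsys pen(p=/cat, c=co)
← created
→ shelfsys pen(p=/wori, c=ji)
← created
→ shelfsys pen(p=/grul, c=damp)
← created
→ shelfsys listout(p=/)
← [casi, cat, grul, wori]
→ shelfsys cull(p=/cat)
← ok
→ shelfsys listout(p=/)
← [casi, grul, wori]

Answer: [casi, cat, grul, wori]


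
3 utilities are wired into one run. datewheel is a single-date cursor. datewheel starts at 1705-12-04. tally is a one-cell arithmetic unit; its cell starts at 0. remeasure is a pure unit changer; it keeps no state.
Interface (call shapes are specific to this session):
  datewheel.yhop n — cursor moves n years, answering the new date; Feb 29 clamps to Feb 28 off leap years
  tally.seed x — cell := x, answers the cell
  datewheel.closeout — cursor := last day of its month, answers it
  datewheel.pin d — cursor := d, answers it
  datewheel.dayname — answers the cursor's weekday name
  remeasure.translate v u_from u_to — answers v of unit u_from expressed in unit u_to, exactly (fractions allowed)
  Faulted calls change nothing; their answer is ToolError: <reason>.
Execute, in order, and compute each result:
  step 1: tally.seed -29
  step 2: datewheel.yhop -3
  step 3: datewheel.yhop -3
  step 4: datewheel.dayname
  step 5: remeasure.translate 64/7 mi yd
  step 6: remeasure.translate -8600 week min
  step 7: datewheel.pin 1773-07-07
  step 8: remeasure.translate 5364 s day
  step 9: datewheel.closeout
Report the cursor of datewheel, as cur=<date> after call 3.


> seed x='-29'
  -29
> yhop n='-3'
  1702-12-04
> yhop n='-3'
  1699-12-04
> dayname
  Friday
> translate v='64/7' u_from='mi' u_to='yd'
  112640/7
> translate v='-8600' u_from='week' u_to='min'
  -86688000
> pin d='1773-07-07'
  1773-07-07
> translate v='5364' u_from='s' u_to='day'
  149/2400
> closeout
  1773-07-31

Answer: cur=1699-12-04


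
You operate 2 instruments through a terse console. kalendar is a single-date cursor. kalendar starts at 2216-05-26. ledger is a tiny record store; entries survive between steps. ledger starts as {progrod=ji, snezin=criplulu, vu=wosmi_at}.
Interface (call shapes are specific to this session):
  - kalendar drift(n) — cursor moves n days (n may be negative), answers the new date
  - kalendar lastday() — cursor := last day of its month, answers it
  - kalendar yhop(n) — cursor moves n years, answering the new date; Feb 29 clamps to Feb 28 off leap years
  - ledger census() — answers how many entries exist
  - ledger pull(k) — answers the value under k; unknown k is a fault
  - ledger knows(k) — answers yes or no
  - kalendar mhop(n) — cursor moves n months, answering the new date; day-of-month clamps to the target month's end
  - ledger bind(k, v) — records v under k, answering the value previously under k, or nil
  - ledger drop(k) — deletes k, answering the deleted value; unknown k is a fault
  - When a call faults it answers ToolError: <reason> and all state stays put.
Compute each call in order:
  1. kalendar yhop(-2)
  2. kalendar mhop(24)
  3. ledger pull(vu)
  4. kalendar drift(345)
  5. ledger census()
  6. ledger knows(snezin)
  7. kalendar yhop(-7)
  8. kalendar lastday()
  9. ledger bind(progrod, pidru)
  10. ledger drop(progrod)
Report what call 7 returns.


Invoking kalendar yhop using n=-2, which returns 2214-05-26.
Using kalendar mhop using n=24, and see 2216-05-26.
Calling ledger pull using k=vu, and get wosmi_at.
Invoking kalendar drift using n=345, and get 2217-05-06.
I use ledger census(), and see 3.
I run ledger knows using k=snezin, — result: yes.
I call kalendar yhop using n=-7, → 2210-05-06.
Now I run kalendar lastday, and observe 2210-05-31.
Using ledger bind using k=progrod, v=pidru, and observe ji.
Then ledger drop using k=progrod, and observe pidru.

Answer: 2210-05-06


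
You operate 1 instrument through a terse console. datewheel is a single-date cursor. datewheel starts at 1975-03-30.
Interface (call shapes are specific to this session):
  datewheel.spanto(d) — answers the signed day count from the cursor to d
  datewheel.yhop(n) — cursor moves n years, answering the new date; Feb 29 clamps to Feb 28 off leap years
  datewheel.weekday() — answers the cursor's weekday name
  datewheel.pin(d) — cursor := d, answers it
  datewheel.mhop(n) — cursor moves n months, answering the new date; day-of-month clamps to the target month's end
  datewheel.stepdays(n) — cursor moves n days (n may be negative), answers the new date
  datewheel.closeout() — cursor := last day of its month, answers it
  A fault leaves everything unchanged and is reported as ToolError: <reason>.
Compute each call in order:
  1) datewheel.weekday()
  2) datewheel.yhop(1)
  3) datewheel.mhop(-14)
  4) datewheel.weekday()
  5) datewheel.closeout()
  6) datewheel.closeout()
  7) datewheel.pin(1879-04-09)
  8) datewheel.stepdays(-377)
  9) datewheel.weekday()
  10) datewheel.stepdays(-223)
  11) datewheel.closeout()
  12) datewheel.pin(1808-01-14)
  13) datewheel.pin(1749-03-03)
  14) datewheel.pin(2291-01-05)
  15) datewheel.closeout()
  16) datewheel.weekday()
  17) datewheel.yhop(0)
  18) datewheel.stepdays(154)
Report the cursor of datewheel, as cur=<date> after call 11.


Now I run datewheel.weekday(), giving Sunday.
Then datewheel.yhop on n→1, and get 1976-03-30.
Invoking datewheel.mhop on n→-14, → 1975-01-30.
Invoking datewheel.weekday(), and get Thursday.
I call datewheel.closeout(): 1975-01-31.
I run datewheel.closeout, yielding 1975-01-31.
Calling datewheel.pin on d→1879-04-09, and observe 1879-04-09.
Then datewheel.stepdays on n→-377, which returns 1878-03-28.
Using datewheel.weekday, which returns Thursday.
Invoking datewheel.stepdays on n→-223, — result: 1877-08-17.
Using datewheel.closeout(): 1877-08-31.
Next I call datewheel.pin on d→1808-01-14, → 1808-01-14.
Next I call datewheel.pin on d→1749-03-03, → 1749-03-03.
Then datewheel.pin on d→2291-01-05, yielding 2291-01-05.
I use datewheel.closeout(), → 2291-01-31.
I call datewheel.weekday, — result: Saturday.
I run datewheel.yhop on n→0, → 2291-01-31.
Now I run datewheel.stepdays on n→154, and see 2291-07-04.

Answer: cur=1877-08-31


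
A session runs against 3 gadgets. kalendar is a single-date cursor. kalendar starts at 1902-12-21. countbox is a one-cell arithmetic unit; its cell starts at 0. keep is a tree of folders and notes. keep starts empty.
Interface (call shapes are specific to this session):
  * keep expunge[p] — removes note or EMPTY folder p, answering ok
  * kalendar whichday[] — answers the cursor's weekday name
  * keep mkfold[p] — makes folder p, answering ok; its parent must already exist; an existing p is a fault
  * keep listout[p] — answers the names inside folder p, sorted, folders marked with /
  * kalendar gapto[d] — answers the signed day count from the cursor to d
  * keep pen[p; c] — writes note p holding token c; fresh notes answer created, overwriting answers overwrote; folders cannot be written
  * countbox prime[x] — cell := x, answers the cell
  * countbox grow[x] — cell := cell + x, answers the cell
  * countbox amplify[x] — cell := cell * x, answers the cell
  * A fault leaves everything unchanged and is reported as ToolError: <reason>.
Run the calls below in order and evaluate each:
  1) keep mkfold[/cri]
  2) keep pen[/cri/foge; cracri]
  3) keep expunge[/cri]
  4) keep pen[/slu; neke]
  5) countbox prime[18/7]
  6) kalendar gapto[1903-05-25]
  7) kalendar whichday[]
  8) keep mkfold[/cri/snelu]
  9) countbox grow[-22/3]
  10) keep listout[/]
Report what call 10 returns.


Answer: [cri/, slu]

Derivation:
> keep mkfold p=/cri
  ok
> keep pen p=/cri/foge c=cracri
  created
> keep expunge p=/cri
  ToolError: not empty
> keep pen p=/slu c=neke
  created
> countbox prime x=18/7
  18/7
> kalendar gapto d=1903-05-25
  155
> kalendar whichday
  Sunday
> keep mkfold p=/cri/snelu
  ok
> countbox grow x=-22/3
  -100/21
> keep listout p=/
  [cri/, slu]


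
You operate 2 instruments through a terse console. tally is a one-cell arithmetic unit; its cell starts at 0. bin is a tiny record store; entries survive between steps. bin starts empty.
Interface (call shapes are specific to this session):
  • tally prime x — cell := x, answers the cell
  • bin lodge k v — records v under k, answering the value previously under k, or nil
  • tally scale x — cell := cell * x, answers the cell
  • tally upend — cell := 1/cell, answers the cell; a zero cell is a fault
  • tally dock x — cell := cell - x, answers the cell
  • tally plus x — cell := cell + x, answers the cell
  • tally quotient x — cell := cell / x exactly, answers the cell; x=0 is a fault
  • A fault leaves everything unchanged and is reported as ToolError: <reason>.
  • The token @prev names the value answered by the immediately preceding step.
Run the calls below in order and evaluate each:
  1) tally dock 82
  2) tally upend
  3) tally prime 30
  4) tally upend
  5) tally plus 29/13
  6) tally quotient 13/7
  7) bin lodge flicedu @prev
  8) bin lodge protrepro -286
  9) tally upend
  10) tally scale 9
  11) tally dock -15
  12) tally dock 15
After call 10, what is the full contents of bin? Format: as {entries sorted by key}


Answer: {flicedu=6181/5070, protrepro=-286}

Derivation:
→ tally dock(x: 82)
← -82
→ tally upend()
← -1/82
→ tally prime(x: 30)
← 30
→ tally upend()
← 1/30
→ tally plus(x: 29/13)
← 883/390
→ tally quotient(x: 13/7)
← 6181/5070
→ bin lodge(k: flicedu, v: @prev)
← nil
→ bin lodge(k: protrepro, v: -286)
← nil
→ tally upend()
← 5070/6181
→ tally scale(x: 9)
← 45630/6181
→ tally dock(x: -15)
← 138345/6181
→ tally dock(x: 15)
← 45630/6181


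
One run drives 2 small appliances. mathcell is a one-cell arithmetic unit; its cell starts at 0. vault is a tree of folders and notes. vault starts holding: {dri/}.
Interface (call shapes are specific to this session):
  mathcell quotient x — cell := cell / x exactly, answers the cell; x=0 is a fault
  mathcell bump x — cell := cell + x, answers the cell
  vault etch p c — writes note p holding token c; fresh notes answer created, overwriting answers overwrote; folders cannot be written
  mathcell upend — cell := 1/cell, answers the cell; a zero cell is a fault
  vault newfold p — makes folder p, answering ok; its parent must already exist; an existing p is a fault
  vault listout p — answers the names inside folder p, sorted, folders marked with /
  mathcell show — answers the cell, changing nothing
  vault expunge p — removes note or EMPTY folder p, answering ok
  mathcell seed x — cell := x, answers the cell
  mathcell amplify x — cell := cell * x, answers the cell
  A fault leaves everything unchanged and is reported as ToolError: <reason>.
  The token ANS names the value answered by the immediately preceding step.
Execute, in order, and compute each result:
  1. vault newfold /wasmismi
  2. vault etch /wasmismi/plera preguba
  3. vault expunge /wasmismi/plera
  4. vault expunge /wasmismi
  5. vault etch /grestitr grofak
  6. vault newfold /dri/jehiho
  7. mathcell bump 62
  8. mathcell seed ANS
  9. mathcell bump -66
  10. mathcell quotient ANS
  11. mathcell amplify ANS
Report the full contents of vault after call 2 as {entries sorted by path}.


Answer: {dri/, wasmismi/, wasmismi/plera=preguba}

Derivation:
$ vault newfold p→/wasmismi
:: ok
$ vault etch p→/wasmismi/plera c→preguba
:: created
$ vault expunge p→/wasmismi/plera
:: ok
$ vault expunge p→/wasmismi
:: ok
$ vault etch p→/grestitr c→grofak
:: created
$ vault newfold p→/dri/jehiho
:: ok
$ mathcell bump x→62
:: 62
$ mathcell seed x→ANS
:: 62
$ mathcell bump x→-66
:: -4
$ mathcell quotient x→ANS
:: 1
$ mathcell amplify x→ANS
:: 1


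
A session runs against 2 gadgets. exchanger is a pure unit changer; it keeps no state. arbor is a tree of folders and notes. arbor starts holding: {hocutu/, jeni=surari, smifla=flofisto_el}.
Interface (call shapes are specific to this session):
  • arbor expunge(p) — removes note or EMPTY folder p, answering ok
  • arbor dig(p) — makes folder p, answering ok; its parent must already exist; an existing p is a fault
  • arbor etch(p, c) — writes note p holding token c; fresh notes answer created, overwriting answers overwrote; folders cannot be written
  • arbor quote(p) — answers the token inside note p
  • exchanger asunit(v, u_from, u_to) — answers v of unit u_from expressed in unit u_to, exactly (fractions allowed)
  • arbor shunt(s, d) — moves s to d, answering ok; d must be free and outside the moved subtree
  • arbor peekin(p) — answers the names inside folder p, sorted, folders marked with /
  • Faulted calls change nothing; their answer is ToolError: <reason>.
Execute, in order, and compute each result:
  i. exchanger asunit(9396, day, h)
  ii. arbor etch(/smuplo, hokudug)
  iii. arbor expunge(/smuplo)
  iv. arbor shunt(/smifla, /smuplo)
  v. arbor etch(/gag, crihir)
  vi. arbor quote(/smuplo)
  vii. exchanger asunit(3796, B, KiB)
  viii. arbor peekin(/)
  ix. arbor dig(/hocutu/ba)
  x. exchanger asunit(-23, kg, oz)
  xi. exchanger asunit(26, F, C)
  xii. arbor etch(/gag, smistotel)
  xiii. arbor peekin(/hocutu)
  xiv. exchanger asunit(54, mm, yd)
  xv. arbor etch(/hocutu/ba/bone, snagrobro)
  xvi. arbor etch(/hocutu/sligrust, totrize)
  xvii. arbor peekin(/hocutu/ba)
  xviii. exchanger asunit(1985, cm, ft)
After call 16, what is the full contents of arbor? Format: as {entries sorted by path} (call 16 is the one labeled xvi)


! exchanger asunit(v='9396', u_from='day', u_to='h') -> 225504
! arbor etch(p='/smuplo', c='hokudug') -> created
! arbor expunge(p='/smuplo') -> ok
! arbor shunt(s='/smifla', d='/smuplo') -> ok
! arbor etch(p='/gag', c='crihir') -> created
! arbor quote(p='/smuplo') -> flofisto_el
! exchanger asunit(v='3796', u_from='B', u_to='KiB') -> 949/256
! arbor peekin(p='/') -> [gag, hocutu/, jeni, smuplo]
! arbor dig(p='/hocutu/ba') -> ok
! exchanger asunit(v='-23', u_from='kg', u_to='oz') -> -36800000000/45359237
! exchanger asunit(v='26', u_from='F', u_to='C') -> -10/3
! arbor etch(p='/gag', c='smistotel') -> overwrote
! arbor peekin(p='/hocutu') -> [ba/]
! exchanger asunit(v='54', u_from='mm', u_to='yd') -> 15/254
! arbor etch(p='/hocutu/ba/bone', c='snagrobro') -> created
! arbor etch(p='/hocutu/sligrust', c='totrize') -> created
! arbor peekin(p='/hocutu/ba') -> [bone]
! exchanger asunit(v='1985', u_from='cm', u_to='ft') -> 49625/762

Answer: {gag=smistotel, hocutu/, hocutu/ba/, hocutu/ba/bone=snagrobro, hocutu/sligrust=totrize, jeni=surari, smuplo=flofisto_el}


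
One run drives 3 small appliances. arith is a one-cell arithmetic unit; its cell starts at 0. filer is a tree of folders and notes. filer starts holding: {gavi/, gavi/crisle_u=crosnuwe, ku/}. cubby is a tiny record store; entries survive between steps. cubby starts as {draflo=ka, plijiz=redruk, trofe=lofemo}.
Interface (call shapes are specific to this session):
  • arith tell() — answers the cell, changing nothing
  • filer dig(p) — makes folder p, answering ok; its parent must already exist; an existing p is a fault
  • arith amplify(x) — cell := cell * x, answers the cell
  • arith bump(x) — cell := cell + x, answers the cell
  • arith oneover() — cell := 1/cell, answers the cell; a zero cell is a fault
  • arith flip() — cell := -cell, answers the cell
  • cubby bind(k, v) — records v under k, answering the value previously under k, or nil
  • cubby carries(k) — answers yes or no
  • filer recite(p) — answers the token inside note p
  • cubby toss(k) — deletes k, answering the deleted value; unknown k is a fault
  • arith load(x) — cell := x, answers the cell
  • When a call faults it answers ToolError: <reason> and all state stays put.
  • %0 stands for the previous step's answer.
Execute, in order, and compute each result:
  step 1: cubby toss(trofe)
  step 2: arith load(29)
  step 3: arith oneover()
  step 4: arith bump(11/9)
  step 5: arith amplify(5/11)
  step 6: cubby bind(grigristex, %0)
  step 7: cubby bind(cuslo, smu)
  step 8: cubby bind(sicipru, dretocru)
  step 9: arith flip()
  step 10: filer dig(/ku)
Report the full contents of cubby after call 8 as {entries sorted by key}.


→ cubby toss(trofe)
← lofemo
→ arith load(29)
← 29
→ arith oneover()
← 1/29
→ arith bump(11/9)
← 328/261
→ arith amplify(5/11)
← 1640/2871
→ cubby bind(grigristex, %0)
← nil
→ cubby bind(cuslo, smu)
← nil
→ cubby bind(sicipru, dretocru)
← nil
→ arith flip()
← -1640/2871
→ filer dig(/ku)
← ToolError: exists

Answer: {cuslo=smu, draflo=ka, grigristex=1640/2871, plijiz=redruk, sicipru=dretocru}
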